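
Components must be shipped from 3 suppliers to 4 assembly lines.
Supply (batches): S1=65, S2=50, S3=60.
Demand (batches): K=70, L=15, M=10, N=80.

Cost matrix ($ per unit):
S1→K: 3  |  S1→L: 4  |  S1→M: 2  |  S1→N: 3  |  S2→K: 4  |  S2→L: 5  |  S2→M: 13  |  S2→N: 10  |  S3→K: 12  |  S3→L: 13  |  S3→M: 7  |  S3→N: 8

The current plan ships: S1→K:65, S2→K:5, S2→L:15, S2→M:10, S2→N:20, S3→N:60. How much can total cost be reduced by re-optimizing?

Current plan cost = 65·3 + 5·4 + 15·5 + 10·13 + 20·10 + 60·8 = $1100.
Optimal plan:
  S1–K: 20 batches
  S1–L: 15 batches
  S1–N: 30 batches
  S2–K: 50 batches
  S3–M: 10 batches
  S3–N: 50 batches
Optimal cost = $880.
Saving = 1100 − 880 = $220.

220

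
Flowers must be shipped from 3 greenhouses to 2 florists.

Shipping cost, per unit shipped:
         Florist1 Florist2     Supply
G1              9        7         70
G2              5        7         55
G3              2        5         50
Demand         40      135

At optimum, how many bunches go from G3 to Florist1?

Solving gives:
  G1 to Florist2: 70 × 7 = 490
  G2 to Florist2: 55 × 7 = 385
  G3 to Florist1: 40 × 2 = 80
  G3 to Florist2: 10 × 5 = 50
Total cost = 1005.
So G3→Florist1 carries 40 bunches.

40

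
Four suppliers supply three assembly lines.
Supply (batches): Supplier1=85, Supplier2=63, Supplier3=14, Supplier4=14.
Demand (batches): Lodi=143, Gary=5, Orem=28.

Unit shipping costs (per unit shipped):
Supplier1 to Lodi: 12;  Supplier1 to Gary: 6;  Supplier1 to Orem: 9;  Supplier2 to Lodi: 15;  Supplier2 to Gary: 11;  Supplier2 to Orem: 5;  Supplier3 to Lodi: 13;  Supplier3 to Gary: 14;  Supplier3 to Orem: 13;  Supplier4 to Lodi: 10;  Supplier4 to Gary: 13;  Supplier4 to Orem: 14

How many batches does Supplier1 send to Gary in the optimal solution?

Solving gives:
  Supplier1->Lodi: 80 × 12 = 960
  Supplier1->Gary: 5 × 6 = 30
  Supplier2->Lodi: 35 × 15 = 525
  Supplier2->Orem: 28 × 5 = 140
  Supplier3->Lodi: 14 × 13 = 182
  Supplier4->Lodi: 14 × 10 = 140
Total cost = 1977.
So Supplier1→Gary carries 5 batches.

5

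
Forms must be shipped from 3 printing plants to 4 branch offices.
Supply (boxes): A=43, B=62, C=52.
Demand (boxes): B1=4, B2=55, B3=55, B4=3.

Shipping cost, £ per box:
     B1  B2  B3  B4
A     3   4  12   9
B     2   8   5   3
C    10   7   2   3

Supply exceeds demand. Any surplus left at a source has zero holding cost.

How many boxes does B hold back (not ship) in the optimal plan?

40

An optimal plan:
  A to B2: 43 boxes
  B to B1: 4 boxes
  B to B2: 12 boxes
  B to B3: 3 boxes
  B to B4: 3 boxes
  C to B3: 52 boxes
Total cost = £404.
B ships 22 of its 62, leaving 40.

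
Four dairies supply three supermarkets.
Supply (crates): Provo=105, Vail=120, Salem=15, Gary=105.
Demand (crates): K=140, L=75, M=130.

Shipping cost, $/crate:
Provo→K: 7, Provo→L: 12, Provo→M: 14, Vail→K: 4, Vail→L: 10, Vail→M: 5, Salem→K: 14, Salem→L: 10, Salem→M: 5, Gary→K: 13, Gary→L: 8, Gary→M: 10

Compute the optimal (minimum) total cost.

2275

An optimal shipping plan:
  Provo–K: 105 × $7 = $735
  Vail–K: 35 × $4 = $140
  Vail–M: 85 × $5 = $425
  Salem–M: 15 × $5 = $75
  Gary–L: 75 × $8 = $600
  Gary–M: 30 × $10 = $300
Total = 735 + 140 + 425 + 75 + 600 + 300 = $2275.
(Supply check: Provo ships 105; Vail ships 120; Salem ships 15; Gary ships 105.)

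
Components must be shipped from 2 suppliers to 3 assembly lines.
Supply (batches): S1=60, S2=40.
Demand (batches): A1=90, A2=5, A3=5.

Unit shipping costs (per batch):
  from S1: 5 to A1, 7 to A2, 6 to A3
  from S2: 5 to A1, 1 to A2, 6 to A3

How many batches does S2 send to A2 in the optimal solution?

Solving gives:
  S1–A1: 55 × 5 = 275
  S1–A3: 5 × 6 = 30
  S2–A1: 35 × 5 = 175
  S2–A2: 5 × 1 = 5
Total cost = 485.
So S2→A2 carries 5 batches.

5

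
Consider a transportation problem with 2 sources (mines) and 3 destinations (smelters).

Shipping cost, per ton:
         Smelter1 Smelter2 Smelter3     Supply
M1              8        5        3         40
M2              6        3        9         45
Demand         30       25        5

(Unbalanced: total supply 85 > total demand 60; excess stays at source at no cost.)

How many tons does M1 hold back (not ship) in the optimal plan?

Minimum-cost shipments:
  M1→Smelter1: 10 × 8 = 80
  M1→Smelter3: 5 × 3 = 15
  M2→Smelter1: 20 × 6 = 120
  M2→Smelter2: 25 × 3 = 75
Total cost = 290.
M1 ships 15 of its 40, leaving 25.

25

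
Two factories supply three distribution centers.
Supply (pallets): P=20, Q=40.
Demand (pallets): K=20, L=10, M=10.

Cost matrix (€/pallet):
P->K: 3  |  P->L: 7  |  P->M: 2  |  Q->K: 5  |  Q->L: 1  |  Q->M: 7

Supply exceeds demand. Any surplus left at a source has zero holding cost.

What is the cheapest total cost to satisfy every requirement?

110

Optimal allocation:
  P->K: 10 × €3 = €30
  P->M: 10 × €2 = €20
  Q->K: 10 × €5 = €50
  Q->L: 10 × €1 = €10
Total = 30 + 20 + 50 + 10 = €110.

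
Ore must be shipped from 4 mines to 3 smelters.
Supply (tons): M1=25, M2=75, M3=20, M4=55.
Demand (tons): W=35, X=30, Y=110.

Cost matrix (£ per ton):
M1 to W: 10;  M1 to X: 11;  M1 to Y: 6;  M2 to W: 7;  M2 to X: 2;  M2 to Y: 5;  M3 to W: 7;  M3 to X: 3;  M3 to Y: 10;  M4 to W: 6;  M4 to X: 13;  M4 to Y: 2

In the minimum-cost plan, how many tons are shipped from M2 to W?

15

Optimal shipments:
  M1 to Y: 25 tons
  M2 to W: 15 tons
  M2 to X: 30 tons
  M2 to Y: 30 tons
  M3 to W: 20 tons
  M4 to Y: 55 tons
Total cost = £715.
So M2→W carries 15 tons.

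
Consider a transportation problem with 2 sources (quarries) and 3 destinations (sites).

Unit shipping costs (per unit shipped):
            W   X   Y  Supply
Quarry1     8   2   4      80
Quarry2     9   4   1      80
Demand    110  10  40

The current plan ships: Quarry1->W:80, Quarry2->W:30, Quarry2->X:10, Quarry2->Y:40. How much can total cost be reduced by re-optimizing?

10

Current plan cost = 80·8 + 30·9 + 10·4 + 40·1 = 990.
Optimal plan:
  Quarry1–W: 70 × 8 = 560
  Quarry1–X: 10 × 2 = 20
  Quarry2–W: 40 × 9 = 360
  Quarry2–Y: 40 × 1 = 40
Optimal cost = 980.
Saving = 990 − 980 = 10.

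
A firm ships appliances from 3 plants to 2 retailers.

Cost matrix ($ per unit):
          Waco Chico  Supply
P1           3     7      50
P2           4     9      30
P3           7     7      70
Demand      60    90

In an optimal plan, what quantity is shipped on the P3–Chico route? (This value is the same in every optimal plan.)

70

The minimum-cost plan:
  P1->Waco: 30 × $3 = $90
  P1->Chico: 20 × $7 = $140
  P2->Waco: 30 × $4 = $120
  P3->Chico: 70 × $7 = $490
Total cost = $840.
So P3→Chico carries 70 units.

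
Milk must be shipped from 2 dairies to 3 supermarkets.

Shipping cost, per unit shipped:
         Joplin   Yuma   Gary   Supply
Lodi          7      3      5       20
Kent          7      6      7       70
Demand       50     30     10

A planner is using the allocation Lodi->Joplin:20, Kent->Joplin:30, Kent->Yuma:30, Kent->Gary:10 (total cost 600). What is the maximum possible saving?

60

Current plan cost = 20·7 + 30·7 + 30·6 + 10·7 = 600.
Optimal plan:
  Lodi->Yuma: 20 crates
  Kent->Joplin: 50 crates
  Kent->Yuma: 10 crates
  Kent->Gary: 10 crates
Optimal cost = 540.
Saving = 600 − 540 = 60.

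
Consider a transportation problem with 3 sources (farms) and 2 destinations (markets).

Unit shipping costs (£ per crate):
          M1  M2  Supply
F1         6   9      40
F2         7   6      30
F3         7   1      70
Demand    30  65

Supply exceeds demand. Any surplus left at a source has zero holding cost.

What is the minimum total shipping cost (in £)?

One minimum-cost allocation:
  F1 to M1: 30 crates
  F3 to M2: 65 crates
Total cost = £245.
(Supply check: F1 ships 30; F2 ships 0; F3 ships 65.)

245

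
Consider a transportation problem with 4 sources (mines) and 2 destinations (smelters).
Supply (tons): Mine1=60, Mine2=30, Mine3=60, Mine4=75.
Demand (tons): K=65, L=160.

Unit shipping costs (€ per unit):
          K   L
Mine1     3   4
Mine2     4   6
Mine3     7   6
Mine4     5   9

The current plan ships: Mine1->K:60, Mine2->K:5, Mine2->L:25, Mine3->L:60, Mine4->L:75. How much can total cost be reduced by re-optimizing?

Current plan cost = 60·3 + 5·4 + 25·6 + 60·6 + 75·9 = €1385.
Optimal plan:
  Mine1->L: 60 × €4 = €240
  Mine2->L: 30 × €6 = €180
  Mine3->L: 60 × €6 = €360
  Mine4->K: 65 × €5 = €325
  Mine4->L: 10 × €9 = €90
Optimal cost = €1195.
Saving = 1385 − 1195 = €190.

190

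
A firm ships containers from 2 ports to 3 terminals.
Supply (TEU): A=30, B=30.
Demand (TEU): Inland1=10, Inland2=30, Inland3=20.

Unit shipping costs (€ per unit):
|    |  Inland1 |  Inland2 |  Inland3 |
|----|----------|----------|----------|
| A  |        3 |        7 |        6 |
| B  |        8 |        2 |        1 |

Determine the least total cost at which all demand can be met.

210

An optimal shipping plan:
  A–Inland1: 10 × €3 = €30
  A–Inland3: 20 × €6 = €120
  B–Inland2: 30 × €2 = €60
Total = 30 + 120 + 60 = €210.
(Supply check: A ships 30; B ships 30.)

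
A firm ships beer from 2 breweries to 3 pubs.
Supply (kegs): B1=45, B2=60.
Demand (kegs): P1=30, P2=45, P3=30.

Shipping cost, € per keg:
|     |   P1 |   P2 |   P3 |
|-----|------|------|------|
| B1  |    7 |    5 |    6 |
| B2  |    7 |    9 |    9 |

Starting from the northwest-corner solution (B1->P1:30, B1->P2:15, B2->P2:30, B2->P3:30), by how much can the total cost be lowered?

120

Current plan cost = 30·7 + 15·5 + 30·9 + 30·9 = €825.
Optimal plan:
  B1–P2: 45 × €5 = €225
  B2–P1: 30 × €7 = €210
  B2–P3: 30 × €9 = €270
Optimal cost = €705.
Saving = 825 − 705 = €120.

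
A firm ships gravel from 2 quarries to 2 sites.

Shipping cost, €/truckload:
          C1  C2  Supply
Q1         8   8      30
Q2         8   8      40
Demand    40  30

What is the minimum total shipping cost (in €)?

560

Optimal allocation:
  Q1->C2: 30 × €8 = €240
  Q2->C1: 40 × €8 = €320
Total = 240 + 320 = €560.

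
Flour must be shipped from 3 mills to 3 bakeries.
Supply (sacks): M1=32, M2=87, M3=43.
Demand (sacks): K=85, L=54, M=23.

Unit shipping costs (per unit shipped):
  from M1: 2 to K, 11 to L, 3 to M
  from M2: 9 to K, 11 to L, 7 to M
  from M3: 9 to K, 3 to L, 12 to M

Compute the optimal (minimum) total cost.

952

An optimal shipping plan:
  M1 to K: 32 × 2 = 64
  M2 to K: 53 × 9 = 477
  M2 to L: 11 × 11 = 121
  M2 to M: 23 × 7 = 161
  M3 to L: 43 × 3 = 129
Total = 64 + 477 + 121 + 161 + 129 = 952.
(Supply check: M1 ships 32; M2 ships 87; M3 ships 43.)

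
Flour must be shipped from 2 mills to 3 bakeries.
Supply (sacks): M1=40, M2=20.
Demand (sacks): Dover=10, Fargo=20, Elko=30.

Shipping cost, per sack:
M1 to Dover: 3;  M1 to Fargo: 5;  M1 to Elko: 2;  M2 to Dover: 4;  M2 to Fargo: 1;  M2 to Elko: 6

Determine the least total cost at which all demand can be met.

110

Optimal allocation:
  M1->Dover: 10 × 3 = 30
  M1->Elko: 30 × 2 = 60
  M2->Fargo: 20 × 1 = 20
Total = 30 + 60 + 20 = 110.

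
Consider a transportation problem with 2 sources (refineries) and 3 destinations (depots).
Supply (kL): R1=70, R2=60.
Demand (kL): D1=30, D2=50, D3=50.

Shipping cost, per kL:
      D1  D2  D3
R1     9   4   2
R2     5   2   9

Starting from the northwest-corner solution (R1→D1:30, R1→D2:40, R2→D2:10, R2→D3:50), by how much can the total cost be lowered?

Current plan cost = 30·9 + 40·4 + 10·2 + 50·9 = 900.
Optimal plan:
  R1–D2: 20 × 4 = 80
  R1–D3: 50 × 2 = 100
  R2–D1: 30 × 5 = 150
  R2–D2: 30 × 2 = 60
Optimal cost = 390.
Saving = 900 − 390 = 510.

510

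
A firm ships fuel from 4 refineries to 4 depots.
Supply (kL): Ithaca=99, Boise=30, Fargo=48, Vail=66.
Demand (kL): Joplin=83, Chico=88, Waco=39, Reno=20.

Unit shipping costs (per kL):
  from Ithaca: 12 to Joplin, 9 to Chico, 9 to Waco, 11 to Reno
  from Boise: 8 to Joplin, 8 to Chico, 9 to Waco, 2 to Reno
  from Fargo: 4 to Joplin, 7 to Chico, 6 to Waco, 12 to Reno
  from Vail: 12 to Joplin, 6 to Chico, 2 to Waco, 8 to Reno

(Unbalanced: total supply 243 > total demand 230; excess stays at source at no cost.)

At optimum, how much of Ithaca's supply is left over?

An optimal plan:
  Ithaca–Joplin: 25 kL
  Ithaca–Chico: 61 kL
  Boise–Joplin: 10 kL
  Boise–Reno: 20 kL
  Fargo–Joplin: 48 kL
  Vail–Chico: 27 kL
  Vail–Waco: 39 kL
Total cost = 1401.
Ithaca ships 86 of its 99, leaving 13.

13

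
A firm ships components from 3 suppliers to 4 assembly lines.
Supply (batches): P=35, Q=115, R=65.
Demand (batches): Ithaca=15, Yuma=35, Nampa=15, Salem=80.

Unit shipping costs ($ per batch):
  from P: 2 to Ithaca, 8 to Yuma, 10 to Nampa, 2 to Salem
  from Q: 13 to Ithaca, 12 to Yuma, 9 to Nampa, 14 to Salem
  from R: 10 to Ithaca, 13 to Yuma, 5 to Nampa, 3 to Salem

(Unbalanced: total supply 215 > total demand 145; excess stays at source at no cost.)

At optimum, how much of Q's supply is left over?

Minimum-cost shipments:
  P–Ithaca: 15 × $2 = $30
  P–Salem: 20 × $2 = $40
  Q–Yuma: 35 × $12 = $420
  Q–Nampa: 10 × $9 = $90
  R–Nampa: 5 × $5 = $25
  R–Salem: 60 × $3 = $180
Total cost = $785.
Q ships 45 of its 115, leaving 70.

70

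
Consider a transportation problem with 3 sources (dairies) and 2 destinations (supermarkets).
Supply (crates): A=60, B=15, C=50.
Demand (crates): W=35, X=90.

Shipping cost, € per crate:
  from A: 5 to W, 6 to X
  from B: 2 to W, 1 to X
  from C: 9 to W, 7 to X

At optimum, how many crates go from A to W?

Solving gives:
  A→W: 35 × €5 = €175
  A→X: 25 × €6 = €150
  B→X: 15 × €1 = €15
  C→X: 50 × €7 = €350
Total cost = €690.
So A→W carries 35 crates.

35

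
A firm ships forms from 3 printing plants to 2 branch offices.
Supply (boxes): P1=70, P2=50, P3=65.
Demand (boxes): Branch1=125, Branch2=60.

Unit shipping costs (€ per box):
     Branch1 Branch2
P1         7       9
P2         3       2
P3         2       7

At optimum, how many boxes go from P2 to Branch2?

The minimum-cost plan:
  P1–Branch1: 60 × €7 = €420
  P1–Branch2: 10 × €9 = €90
  P2–Branch2: 50 × €2 = €100
  P3–Branch1: 65 × €2 = €130
Total cost = €740.
So P2→Branch2 carries 50 boxes.

50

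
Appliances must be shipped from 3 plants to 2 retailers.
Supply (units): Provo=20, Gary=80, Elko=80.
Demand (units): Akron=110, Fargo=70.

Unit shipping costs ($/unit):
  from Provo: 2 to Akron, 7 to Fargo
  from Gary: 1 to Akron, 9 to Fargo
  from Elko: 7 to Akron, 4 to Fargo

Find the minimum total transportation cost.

One minimum-cost allocation:
  Provo–Akron: 20 units
  Gary–Akron: 80 units
  Elko–Akron: 10 units
  Elko–Fargo: 70 units
Total cost = $470.
(Supply check: Provo ships 20; Gary ships 80; Elko ships 80.)

470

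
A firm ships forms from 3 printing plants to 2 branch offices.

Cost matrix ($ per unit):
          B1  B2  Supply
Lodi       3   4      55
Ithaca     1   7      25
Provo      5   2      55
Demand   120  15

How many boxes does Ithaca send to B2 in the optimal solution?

0

The minimum-cost plan:
  Lodi->B1: 55 × $3 = $165
  Ithaca->B1: 25 × $1 = $25
  Provo->B1: 40 × $5 = $200
  Provo->B2: 15 × $2 = $30
Total cost = $420.
The route Ithaca→B2 is not used.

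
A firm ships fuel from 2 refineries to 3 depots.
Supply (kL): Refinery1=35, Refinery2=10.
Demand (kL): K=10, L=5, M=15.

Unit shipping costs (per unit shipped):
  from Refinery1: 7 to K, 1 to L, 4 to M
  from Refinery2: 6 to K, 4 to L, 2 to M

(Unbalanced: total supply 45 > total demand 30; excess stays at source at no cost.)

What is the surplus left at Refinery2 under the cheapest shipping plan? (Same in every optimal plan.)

0

An optimal plan:
  Refinery1–K: 10 × 7 = 70
  Refinery1–L: 5 × 1 = 5
  Refinery1–M: 5 × 4 = 20
  Refinery2–M: 10 × 2 = 20
Total cost = 115.
Refinery2 ships 10 of its 10, leaving 0.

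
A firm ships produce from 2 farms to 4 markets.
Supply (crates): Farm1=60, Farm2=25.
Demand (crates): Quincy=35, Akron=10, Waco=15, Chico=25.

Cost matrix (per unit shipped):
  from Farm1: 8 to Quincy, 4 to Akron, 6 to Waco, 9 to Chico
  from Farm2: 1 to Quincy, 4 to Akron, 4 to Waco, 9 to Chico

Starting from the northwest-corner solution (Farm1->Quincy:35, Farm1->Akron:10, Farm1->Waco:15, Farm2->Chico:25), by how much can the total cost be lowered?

175

Current plan cost = 35·8 + 10·4 + 15·6 + 25·9 = 635.
Optimal plan:
  Farm1–Quincy: 10 × 8 = 80
  Farm1–Akron: 10 × 4 = 40
  Farm1–Waco: 15 × 6 = 90
  Farm1–Chico: 25 × 9 = 225
  Farm2–Quincy: 25 × 1 = 25
Optimal cost = 460.
Saving = 635 − 460 = 175.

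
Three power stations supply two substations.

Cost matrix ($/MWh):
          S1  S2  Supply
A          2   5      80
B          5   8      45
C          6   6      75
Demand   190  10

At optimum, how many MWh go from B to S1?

45

The minimum-cost plan:
  A to S1: 80 MWh
  B to S1: 45 MWh
  C to S1: 65 MWh
  C to S2: 10 MWh
Total cost = $835.
So B→S1 carries 45 MWh.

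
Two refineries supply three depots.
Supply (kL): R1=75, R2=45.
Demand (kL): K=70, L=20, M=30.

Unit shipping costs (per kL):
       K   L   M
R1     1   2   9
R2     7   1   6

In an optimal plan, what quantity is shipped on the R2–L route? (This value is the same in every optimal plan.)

The minimum-cost plan:
  R1 to K: 70 kL
  R1 to L: 5 kL
  R2 to L: 15 kL
  R2 to M: 30 kL
Total cost = 275.
So R2→L carries 15 kL.

15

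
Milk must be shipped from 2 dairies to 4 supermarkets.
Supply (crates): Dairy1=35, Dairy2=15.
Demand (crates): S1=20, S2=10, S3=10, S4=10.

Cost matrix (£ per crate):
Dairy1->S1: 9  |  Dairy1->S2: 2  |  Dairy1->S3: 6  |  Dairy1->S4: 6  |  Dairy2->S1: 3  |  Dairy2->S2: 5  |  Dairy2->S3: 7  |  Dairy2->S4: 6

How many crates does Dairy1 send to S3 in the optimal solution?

10

The minimum-cost plan:
  Dairy1->S1: 5 × £9 = £45
  Dairy1->S2: 10 × £2 = £20
  Dairy1->S3: 10 × £6 = £60
  Dairy1->S4: 10 × £6 = £60
  Dairy2->S1: 15 × £3 = £45
Total cost = £230.
So Dairy1→S3 carries 10 crates.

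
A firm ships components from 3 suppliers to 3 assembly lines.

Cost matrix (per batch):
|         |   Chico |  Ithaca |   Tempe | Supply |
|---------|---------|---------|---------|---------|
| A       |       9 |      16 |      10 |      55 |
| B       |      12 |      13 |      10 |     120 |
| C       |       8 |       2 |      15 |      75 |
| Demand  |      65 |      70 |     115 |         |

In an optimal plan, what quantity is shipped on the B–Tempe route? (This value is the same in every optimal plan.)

Solving gives:
  A–Chico: 55 × 9 = 495
  B–Chico: 5 × 12 = 60
  B–Tempe: 115 × 10 = 1150
  C–Chico: 5 × 8 = 40
  C–Ithaca: 70 × 2 = 140
Total cost = 1885.
So B→Tempe carries 115 batches.

115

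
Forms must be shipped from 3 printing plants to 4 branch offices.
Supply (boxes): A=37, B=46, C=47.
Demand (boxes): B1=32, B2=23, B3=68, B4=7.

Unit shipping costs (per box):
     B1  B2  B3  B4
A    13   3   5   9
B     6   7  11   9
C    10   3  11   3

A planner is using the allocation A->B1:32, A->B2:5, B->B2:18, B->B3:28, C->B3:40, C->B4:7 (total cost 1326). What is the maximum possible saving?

518

Current plan cost = 32·13 + 5·3 + 18·7 + 28·11 + 40·11 + 7·3 = 1326.
Optimal plan:
  A–B3: 37 × 5 = 185
  B–B1: 32 × 6 = 192
  B–B3: 14 × 11 = 154
  C–B2: 23 × 3 = 69
  C–B3: 17 × 11 = 187
  C–B4: 7 × 3 = 21
Optimal cost = 808.
Saving = 1326 − 808 = 518.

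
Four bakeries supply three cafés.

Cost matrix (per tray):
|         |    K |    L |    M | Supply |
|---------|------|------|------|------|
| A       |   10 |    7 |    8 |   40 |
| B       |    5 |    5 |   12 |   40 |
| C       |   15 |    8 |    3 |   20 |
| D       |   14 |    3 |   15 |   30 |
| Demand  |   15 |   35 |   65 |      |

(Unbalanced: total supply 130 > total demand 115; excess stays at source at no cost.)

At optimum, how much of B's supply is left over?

15

Minimum-cost shipments:
  A→M: 40 × 8 = 320
  B→K: 15 × 5 = 75
  B→L: 5 × 5 = 25
  B→M: 5 × 12 = 60
  C→M: 20 × 3 = 60
  D→L: 30 × 3 = 90
Total cost = 630.
B ships 25 of its 40, leaving 15.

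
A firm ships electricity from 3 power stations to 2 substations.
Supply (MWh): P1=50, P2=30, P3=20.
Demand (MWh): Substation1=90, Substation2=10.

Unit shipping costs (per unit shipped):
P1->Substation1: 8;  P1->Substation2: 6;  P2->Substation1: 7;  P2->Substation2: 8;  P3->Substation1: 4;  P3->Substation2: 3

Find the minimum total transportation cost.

One minimum-cost allocation:
  P1->Substation1: 40 × 8 = 320
  P1->Substation2: 10 × 6 = 60
  P2->Substation1: 30 × 7 = 210
  P3->Substation1: 20 × 4 = 80
Total = 320 + 60 + 210 + 80 = 670.

670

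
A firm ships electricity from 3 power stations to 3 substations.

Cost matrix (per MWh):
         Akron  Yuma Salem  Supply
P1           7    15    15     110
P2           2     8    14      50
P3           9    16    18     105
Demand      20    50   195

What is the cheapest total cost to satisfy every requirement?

3760

One minimum-cost allocation:
  P1→Salem: 110 × 15 = 1650
  P2→Yuma: 50 × 8 = 400
  P3→Akron: 20 × 9 = 180
  P3→Salem: 85 × 18 = 1530
Total = 1650 + 400 + 180 + 1530 = 3760.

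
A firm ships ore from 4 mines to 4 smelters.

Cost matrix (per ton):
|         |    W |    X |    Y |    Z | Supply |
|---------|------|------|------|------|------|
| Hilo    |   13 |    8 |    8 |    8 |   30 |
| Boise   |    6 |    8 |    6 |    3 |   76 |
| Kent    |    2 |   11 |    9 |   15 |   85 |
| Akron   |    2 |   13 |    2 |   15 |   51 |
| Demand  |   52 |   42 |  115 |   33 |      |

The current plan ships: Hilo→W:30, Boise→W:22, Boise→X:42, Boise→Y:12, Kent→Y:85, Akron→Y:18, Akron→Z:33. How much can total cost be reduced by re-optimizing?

Current plan cost = 30·13 + 22·6 + 42·8 + 12·6 + 85·9 + 18·2 + 33·15 = 2226.
Optimal plan:
  Hilo–X: 30 × 8 = 240
  Boise–X: 12 × 8 = 96
  Boise–Y: 31 × 6 = 186
  Boise–Z: 33 × 3 = 99
  Kent–W: 52 × 2 = 104
  Kent–Y: 33 × 9 = 297
  Akron–Y: 51 × 2 = 102
Optimal cost = 1124.
Saving = 2226 − 1124 = 1102.

1102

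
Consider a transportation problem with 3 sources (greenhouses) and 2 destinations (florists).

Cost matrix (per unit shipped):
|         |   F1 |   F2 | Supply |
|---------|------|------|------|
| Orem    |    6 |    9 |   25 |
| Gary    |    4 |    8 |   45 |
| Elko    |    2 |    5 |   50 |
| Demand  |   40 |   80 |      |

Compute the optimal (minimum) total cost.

Optimal allocation:
  Orem->F2: 25 bunches
  Gary->F1: 40 bunches
  Gary->F2: 5 bunches
  Elko->F2: 50 bunches
Total cost = 675.
(Supply check: Orem ships 25; Gary ships 45; Elko ships 50.)

675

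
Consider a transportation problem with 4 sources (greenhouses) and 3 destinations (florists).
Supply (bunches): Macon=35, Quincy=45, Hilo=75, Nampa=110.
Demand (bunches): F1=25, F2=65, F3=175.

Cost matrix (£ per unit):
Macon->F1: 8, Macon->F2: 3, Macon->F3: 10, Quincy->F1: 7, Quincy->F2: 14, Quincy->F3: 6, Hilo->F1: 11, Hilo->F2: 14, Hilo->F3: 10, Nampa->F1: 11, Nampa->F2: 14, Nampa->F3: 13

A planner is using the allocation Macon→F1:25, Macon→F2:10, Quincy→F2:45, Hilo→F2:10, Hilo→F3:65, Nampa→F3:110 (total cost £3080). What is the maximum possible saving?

545

Current plan cost = 25·8 + 10·3 + 45·14 + 10·14 + 65·10 + 110·13 = £3080.
Optimal plan:
  Macon->F2: 35 × £3 = £105
  Quincy->F3: 45 × £6 = £270
  Hilo->F3: 75 × £10 = £750
  Nampa->F1: 25 × £11 = £275
  Nampa->F2: 30 × £14 = £420
  Nampa->F3: 55 × £13 = £715
Optimal cost = £2535.
Saving = 3080 − 2535 = £545.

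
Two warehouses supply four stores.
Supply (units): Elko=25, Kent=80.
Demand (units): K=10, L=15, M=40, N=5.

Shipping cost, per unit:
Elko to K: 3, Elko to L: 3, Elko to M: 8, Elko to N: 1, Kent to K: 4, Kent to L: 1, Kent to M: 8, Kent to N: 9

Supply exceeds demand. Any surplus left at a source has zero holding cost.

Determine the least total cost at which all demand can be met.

370

Optimal allocation:
  Elko→K: 10 × 3 = 30
  Elko→M: 10 × 8 = 80
  Elko→N: 5 × 1 = 5
  Kent→L: 15 × 1 = 15
  Kent→M: 30 × 8 = 240
Total = 30 + 80 + 5 + 15 + 240 = 370.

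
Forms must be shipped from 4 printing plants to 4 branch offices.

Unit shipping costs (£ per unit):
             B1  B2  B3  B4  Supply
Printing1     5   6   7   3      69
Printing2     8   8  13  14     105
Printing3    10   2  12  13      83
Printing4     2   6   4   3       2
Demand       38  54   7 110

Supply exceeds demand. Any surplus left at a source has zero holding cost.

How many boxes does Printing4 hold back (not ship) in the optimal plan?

0

Minimum-cost shipments:
  Printing1–B4: 69 × £3 = £207
  Printing2–B1: 38 × £8 = £304
  Printing2–B4: 17 × £14 = £238
  Printing3–B2: 54 × £2 = £108
  Printing3–B3: 7 × £12 = £84
  Printing3–B4: 22 × £13 = £286
  Printing4–B4: 2 × £3 = £6
Total cost = £1233.
Printing4 ships 2 of its 2, leaving 0.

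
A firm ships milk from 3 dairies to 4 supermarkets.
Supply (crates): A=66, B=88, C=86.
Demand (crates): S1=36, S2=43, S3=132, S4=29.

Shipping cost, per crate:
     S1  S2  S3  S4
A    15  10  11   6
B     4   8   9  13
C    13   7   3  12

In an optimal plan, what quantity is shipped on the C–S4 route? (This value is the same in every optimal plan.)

Optimal shipments:
  A→S2: 37 × 10 = 370
  A→S4: 29 × 6 = 174
  B→S1: 36 × 4 = 144
  B→S2: 6 × 8 = 48
  B→S3: 46 × 9 = 414
  C→S3: 86 × 3 = 258
Total cost = 1408.
The route C→S4 is not used.

0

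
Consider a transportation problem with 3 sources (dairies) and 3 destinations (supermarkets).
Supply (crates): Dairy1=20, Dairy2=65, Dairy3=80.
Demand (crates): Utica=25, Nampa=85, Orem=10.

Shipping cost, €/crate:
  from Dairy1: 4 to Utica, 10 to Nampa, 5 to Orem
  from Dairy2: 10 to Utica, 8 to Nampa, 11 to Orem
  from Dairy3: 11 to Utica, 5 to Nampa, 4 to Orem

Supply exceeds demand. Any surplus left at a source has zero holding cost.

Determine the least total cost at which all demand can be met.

Optimal allocation:
  Dairy1 to Utica: 20 crates
  Dairy2 to Utica: 5 crates
  Dairy2 to Nampa: 15 crates
  Dairy3 to Nampa: 70 crates
  Dairy3 to Orem: 10 crates
Total cost = €640.

640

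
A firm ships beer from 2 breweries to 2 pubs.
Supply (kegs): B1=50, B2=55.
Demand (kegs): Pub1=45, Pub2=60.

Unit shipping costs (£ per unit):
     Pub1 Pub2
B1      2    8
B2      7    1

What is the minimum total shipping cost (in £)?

One minimum-cost allocation:
  B1->Pub1: 45 × £2 = £90
  B1->Pub2: 5 × £8 = £40
  B2->Pub2: 55 × £1 = £55
Total = 90 + 40 + 55 = £185.

185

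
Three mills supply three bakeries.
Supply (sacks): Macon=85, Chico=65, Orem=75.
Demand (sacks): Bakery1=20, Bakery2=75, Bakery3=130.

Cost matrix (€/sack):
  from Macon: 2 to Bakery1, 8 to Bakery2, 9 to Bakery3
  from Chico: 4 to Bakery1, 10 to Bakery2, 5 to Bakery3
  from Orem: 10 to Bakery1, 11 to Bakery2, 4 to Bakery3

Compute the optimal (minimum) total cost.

1235

Optimal allocation:
  Macon→Bakery1: 10 × €2 = €20
  Macon→Bakery2: 75 × €8 = €600
  Chico→Bakery1: 10 × €4 = €40
  Chico→Bakery3: 55 × €5 = €275
  Orem→Bakery3: 75 × €4 = €300
Total = 20 + 600 + 40 + 275 + 300 = €1235.
(Supply check: Macon ships 85; Chico ships 65; Orem ships 75.)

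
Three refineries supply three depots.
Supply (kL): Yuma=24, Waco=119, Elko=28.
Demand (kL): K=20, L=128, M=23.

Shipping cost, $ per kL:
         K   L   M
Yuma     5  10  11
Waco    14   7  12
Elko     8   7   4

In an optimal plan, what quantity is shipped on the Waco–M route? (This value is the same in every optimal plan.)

0

The minimum-cost plan:
  Yuma–K: 20 × $5 = $100
  Yuma–L: 4 × $10 = $40
  Waco–L: 119 × $7 = $833
  Elko–L: 5 × $7 = $35
  Elko–M: 23 × $4 = $92
Total cost = $1100.
The route Waco→M is not used.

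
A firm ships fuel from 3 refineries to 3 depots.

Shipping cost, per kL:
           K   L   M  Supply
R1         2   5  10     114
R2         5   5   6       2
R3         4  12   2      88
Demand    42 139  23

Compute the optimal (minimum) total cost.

One minimum-cost allocation:
  R1 to L: 114 × 5 = 570
  R2 to L: 2 × 5 = 10
  R3 to K: 42 × 4 = 168
  R3 to L: 23 × 12 = 276
  R3 to M: 23 × 2 = 46
Total = 570 + 10 + 168 + 276 + 46 = 1070.
(Supply check: R1 ships 114; R2 ships 2; R3 ships 88.)

1070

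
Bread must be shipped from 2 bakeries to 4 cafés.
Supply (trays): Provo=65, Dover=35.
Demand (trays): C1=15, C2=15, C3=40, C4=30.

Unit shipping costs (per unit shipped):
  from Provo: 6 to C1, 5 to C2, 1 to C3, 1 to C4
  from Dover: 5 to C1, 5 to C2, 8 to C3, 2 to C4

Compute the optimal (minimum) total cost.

Optimal allocation:
  Provo to C3: 40 × 1 = 40
  Provo to C4: 25 × 1 = 25
  Dover to C1: 15 × 5 = 75
  Dover to C2: 15 × 5 = 75
  Dover to C4: 5 × 2 = 10
Total = 40 + 25 + 75 + 75 + 10 = 225.
(Supply check: Provo ships 65; Dover ships 35.)

225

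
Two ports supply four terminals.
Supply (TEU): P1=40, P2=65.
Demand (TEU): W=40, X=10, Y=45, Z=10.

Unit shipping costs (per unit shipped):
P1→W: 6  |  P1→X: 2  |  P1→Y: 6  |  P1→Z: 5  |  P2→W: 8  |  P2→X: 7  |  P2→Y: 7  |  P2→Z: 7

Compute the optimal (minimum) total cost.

665

An optimal shipping plan:
  P1–W: 30 × 6 = 180
  P1–X: 10 × 2 = 20
  P2–W: 10 × 8 = 80
  P2–Y: 45 × 7 = 315
  P2–Z: 10 × 7 = 70
Total = 180 + 20 + 80 + 315 + 70 = 665.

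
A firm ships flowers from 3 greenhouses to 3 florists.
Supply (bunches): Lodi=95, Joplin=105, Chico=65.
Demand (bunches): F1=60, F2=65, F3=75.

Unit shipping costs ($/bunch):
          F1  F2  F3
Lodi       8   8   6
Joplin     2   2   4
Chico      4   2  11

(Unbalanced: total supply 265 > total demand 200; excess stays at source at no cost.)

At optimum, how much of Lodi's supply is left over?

65

Minimum-cost shipments:
  Lodi->F3: 30 × $6 = $180
  Joplin->F1: 60 × $2 = $120
  Joplin->F3: 45 × $4 = $180
  Chico->F2: 65 × $2 = $130
Total cost = $610.
Lodi ships 30 of its 95, leaving 65.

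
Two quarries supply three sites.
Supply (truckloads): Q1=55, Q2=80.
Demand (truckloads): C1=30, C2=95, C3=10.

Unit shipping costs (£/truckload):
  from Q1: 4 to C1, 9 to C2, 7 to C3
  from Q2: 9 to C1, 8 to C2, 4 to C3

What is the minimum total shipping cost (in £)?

945

One minimum-cost allocation:
  Q1–C1: 30 × £4 = £120
  Q1–C2: 25 × £9 = £225
  Q2–C2: 70 × £8 = £560
  Q2–C3: 10 × £4 = £40
Total = 120 + 225 + 560 + 40 = £945.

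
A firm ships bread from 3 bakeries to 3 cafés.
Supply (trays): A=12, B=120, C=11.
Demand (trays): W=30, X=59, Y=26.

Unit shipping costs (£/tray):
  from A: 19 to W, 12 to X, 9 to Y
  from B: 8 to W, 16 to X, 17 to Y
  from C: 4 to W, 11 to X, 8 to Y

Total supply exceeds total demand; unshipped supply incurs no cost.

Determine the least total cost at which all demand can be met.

1431

One minimum-cost allocation:
  A to Y: 12 trays
  B to W: 30 trays
  B to X: 59 trays
  B to Y: 3 trays
  C to Y: 11 trays
Total cost = £1431.
(Supply check: A ships 12; B ships 92; C ships 11.)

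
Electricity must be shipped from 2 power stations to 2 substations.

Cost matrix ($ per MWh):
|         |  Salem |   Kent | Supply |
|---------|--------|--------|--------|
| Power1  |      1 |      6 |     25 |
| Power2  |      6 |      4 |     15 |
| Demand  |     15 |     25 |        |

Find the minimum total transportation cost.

A cheapest plan:
  Power1–Salem: 15 × $1 = $15
  Power1–Kent: 10 × $6 = $60
  Power2–Kent: 15 × $4 = $60
Total = 15 + 60 + 60 = $135.
(Supply check: Power1 ships 25; Power2 ships 15.)

135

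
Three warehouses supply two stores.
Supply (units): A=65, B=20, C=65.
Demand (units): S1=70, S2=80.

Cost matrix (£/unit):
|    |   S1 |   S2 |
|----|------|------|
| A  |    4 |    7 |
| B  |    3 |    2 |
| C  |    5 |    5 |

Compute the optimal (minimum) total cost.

One minimum-cost allocation:
  A->S1: 65 × £4 = £260
  B->S2: 20 × £2 = £40
  C->S1: 5 × £5 = £25
  C->S2: 60 × £5 = £300
Total = 260 + 40 + 25 + 300 = £625.

625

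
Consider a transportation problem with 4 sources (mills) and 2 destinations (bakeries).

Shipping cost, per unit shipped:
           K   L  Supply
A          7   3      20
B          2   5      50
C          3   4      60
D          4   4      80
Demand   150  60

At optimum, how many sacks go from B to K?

Solving gives:
  A to L: 20 × 3 = 60
  B to K: 50 × 2 = 100
  C to K: 60 × 3 = 180
  D to K: 40 × 4 = 160
  D to L: 40 × 4 = 160
Total cost = 660.
So B→K carries 50 sacks.

50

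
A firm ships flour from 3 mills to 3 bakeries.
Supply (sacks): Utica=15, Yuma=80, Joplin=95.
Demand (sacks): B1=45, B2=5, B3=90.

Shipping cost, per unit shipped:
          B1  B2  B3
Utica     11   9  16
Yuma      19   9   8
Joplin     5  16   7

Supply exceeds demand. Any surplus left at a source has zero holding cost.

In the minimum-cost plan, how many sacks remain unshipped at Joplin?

0

An optimal plan:
  Utica→B2: 5 × 9 = 45
  Yuma→B3: 40 × 8 = 320
  Joplin→B1: 45 × 5 = 225
  Joplin→B3: 50 × 7 = 350
Total cost = 940.
Joplin ships 95 of its 95, leaving 0.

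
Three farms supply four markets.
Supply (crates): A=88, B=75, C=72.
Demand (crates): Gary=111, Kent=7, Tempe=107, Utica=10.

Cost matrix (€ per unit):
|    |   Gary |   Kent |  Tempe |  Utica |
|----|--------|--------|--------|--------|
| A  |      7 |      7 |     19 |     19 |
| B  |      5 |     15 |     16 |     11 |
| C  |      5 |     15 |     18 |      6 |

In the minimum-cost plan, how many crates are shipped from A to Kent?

7

Solving gives:
  A–Gary: 49 crates
  A–Kent: 7 crates
  A–Tempe: 32 crates
  B–Tempe: 75 crates
  C–Gary: 62 crates
  C–Utica: 10 crates
Total cost = €2570.
So A→Kent carries 7 crates.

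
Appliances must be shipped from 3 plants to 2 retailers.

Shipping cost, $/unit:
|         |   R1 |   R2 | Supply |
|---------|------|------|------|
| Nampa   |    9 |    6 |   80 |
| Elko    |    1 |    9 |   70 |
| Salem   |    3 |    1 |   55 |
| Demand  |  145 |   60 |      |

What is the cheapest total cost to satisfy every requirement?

Optimal allocation:
  Nampa->R1: 20 × $9 = $180
  Nampa->R2: 60 × $6 = $360
  Elko->R1: 70 × $1 = $70
  Salem->R1: 55 × $3 = $165
Total = 180 + 360 + 70 + 165 = $775.

775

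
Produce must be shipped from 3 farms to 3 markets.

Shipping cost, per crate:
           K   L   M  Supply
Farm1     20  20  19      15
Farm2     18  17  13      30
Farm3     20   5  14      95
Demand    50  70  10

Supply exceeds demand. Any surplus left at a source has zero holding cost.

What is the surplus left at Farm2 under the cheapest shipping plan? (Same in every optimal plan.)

An optimal plan:
  Farm1->K: 5 × 20 = 100
  Farm2->K: 30 × 18 = 540
  Farm3->K: 15 × 20 = 300
  Farm3->L: 70 × 5 = 350
  Farm3->M: 10 × 14 = 140
Total cost = 1430.
Farm2 ships 30 of its 30, leaving 0.

0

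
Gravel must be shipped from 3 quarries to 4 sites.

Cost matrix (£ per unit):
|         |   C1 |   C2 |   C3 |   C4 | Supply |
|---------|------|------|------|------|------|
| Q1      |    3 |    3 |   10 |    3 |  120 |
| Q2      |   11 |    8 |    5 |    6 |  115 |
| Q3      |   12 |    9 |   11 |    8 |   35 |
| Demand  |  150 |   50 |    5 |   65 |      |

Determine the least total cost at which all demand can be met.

A cheapest plan:
  Q1→C1: 120 × £3 = £360
  Q2→C2: 45 × £8 = £360
  Q2→C3: 5 × £5 = £25
  Q2→C4: 65 × £6 = £390
  Q3→C1: 30 × £12 = £360
  Q3→C2: 5 × £9 = £45
Total = 360 + 360 + 25 + 390 + 360 + 45 = £1540.

1540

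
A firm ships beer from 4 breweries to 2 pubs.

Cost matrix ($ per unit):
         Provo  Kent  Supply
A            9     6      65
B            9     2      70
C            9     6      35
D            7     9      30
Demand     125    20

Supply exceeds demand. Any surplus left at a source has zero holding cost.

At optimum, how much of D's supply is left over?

Minimum-cost shipments:
  A→Provo: 10 × $9 = $90
  B→Provo: 50 × $9 = $450
  B→Kent: 20 × $2 = $40
  C→Provo: 35 × $9 = $315
  D→Provo: 30 × $7 = $210
Total cost = $1105.
D ships 30 of its 30, leaving 0.

0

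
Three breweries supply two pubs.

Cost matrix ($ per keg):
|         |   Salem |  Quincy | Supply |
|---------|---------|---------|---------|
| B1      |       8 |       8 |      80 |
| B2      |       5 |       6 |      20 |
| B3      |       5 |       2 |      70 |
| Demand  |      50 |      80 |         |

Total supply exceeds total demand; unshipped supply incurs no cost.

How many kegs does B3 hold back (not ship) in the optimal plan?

Minimum-cost shipments:
  B1 to Salem: 30 × $8 = $240
  B1 to Quincy: 10 × $8 = $80
  B2 to Salem: 20 × $5 = $100
  B3 to Quincy: 70 × $2 = $140
Total cost = $560.
B3 ships 70 of its 70, leaving 0.

0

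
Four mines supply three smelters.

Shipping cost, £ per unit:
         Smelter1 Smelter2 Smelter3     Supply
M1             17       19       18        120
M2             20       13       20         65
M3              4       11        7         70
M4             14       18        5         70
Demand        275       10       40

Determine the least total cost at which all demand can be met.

An optimal shipping plan:
  M1–Smelter1: 120 × £17 = £2040
  M2–Smelter1: 55 × £20 = £1100
  M2–Smelter2: 10 × £13 = £130
  M3–Smelter1: 70 × £4 = £280
  M4–Smelter1: 30 × £14 = £420
  M4–Smelter3: 40 × £5 = £200
Total = 2040 + 1100 + 130 + 280 + 420 + 200 = £4170.

4170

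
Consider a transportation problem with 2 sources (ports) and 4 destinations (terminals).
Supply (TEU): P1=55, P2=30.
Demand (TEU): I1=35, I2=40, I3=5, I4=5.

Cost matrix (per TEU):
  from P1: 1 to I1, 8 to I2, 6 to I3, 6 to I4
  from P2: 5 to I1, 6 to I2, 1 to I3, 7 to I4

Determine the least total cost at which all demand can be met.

A cheapest plan:
  P1 to I1: 35 × 1 = 35
  P1 to I2: 15 × 8 = 120
  P1 to I4: 5 × 6 = 30
  P2 to I2: 25 × 6 = 150
  P2 to I3: 5 × 1 = 5
Total = 35 + 120 + 30 + 150 + 5 = 340.

340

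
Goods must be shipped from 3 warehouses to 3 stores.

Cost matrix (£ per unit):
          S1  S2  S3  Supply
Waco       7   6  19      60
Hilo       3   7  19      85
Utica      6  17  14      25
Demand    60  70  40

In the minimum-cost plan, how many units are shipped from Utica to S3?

Solving gives:
  Waco to S2: 60 × £6 = £360
  Hilo to S1: 60 × £3 = £180
  Hilo to S2: 10 × £7 = £70
  Hilo to S3: 15 × £19 = £285
  Utica to S3: 25 × £14 = £350
Total cost = £1245.
So Utica→S3 carries 25 units.

25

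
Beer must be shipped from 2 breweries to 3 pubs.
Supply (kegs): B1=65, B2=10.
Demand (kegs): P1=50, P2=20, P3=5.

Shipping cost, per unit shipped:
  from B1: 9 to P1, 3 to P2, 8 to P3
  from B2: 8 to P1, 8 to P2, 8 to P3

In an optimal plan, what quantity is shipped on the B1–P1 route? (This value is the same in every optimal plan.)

Solving gives:
  B1→P1: 40 × 9 = 360
  B1→P2: 20 × 3 = 60
  B1→P3: 5 × 8 = 40
  B2→P1: 10 × 8 = 80
Total cost = 540.
So B1→P1 carries 40 kegs.

40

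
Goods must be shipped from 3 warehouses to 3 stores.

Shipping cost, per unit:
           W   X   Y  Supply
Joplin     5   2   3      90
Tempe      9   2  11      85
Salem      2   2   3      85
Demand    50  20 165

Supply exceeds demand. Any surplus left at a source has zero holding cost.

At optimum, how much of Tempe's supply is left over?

Minimum-cost shipments:
  Joplin–Y: 90 × 3 = 270
  Tempe–W: 40 × 9 = 360
  Tempe–X: 20 × 2 = 40
  Salem–W: 10 × 2 = 20
  Salem–Y: 75 × 3 = 225
Total cost = 915.
Tempe ships 60 of its 85, leaving 25.

25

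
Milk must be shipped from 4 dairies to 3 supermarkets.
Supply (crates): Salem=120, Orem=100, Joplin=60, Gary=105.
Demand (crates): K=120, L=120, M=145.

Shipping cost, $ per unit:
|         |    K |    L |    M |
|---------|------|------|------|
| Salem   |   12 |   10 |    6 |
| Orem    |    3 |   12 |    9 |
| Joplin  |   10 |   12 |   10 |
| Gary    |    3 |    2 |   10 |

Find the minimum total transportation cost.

1860

A cheapest plan:
  Salem to M: 120 × $6 = $720
  Orem to K: 100 × $3 = $300
  Joplin to K: 20 × $10 = $200
  Joplin to L: 15 × $12 = $180
  Joplin to M: 25 × $10 = $250
  Gary to L: 105 × $2 = $210
Total = 720 + 300 + 200 + 180 + 250 + 210 = $1860.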